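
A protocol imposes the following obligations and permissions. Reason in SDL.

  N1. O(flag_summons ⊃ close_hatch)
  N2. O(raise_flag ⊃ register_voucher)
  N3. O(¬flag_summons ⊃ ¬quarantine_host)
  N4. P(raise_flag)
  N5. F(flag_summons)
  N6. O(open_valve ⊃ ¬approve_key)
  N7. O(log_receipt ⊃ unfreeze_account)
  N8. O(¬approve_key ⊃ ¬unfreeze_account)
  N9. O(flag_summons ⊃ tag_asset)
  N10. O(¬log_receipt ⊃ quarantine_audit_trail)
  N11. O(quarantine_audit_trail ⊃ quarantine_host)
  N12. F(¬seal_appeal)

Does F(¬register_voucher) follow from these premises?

Premise 2 is O(raise_flag ⊃ register_voucher), but O(raise_flag) is not derivable from the premises (the permission P(raise_flag) asserts only ¬O(¬raise_flag), not O(raise_flag)), so it does not yield O(register_voucher).
No other premise forces O(register_voucher). An ideal world satisfying every premise can still have ¬register_voucher true, so F(¬register_voucher) is not derivable.

No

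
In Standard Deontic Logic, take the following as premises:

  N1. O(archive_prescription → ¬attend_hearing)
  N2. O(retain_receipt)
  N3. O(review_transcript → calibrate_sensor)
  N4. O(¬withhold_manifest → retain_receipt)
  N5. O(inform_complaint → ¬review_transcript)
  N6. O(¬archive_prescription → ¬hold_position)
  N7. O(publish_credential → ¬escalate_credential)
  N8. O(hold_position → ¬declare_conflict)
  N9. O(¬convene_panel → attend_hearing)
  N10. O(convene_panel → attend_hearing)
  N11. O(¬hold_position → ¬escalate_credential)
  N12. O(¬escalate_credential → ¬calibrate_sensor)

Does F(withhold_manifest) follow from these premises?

No

Premise 4 is O(¬withhold_manifest → retain_receipt); even if O(retain_receipt) held, inferring O(¬withhold_manifest) would be affirming the consequent — invalid.
No other premise forces O(¬withhold_manifest). An ideal world satisfying every premise can still have withhold_manifest true, so F(withhold_manifest) is not derivable.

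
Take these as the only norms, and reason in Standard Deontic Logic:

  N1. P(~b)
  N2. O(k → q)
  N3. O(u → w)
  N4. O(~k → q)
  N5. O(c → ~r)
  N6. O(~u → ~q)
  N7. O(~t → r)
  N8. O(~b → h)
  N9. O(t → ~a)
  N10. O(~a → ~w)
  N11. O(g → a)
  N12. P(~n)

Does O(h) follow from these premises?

Premise 8 is O(~b → h), but O(~b) is not derivable from the premises (the permission P(~b) asserts only ~O(b), not O(~b)), so it does not yield O(h).
No other premise forces O(h). An ideal world satisfying every premise can still have h false, so O(h) is not derivable.

No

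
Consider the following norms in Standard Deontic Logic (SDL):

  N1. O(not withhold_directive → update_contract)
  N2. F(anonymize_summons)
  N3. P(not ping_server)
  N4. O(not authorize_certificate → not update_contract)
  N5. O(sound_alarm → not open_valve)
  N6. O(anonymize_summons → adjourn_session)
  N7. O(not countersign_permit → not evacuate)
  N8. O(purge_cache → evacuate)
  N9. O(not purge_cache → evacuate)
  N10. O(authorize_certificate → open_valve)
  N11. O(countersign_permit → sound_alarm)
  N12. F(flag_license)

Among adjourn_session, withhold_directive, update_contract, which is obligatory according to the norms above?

Premises 9 and 8 are O(not purge_cache → evacuate) and O(purge_cache → evacuate); every ideal world satisfies not purge_cache or purge_cache, so in either case evacuate holds — hence O(evacuate).
Premise 7 is O(not countersign_permit → not evacuate); contrapositively O(evacuate → countersign_permit). Since O(evacuate) holds, K gives O(countersign_permit).
Applying K to premise 11 (O(countersign_permit → sound_alarm)) and O(countersign_permit) yields O(sound_alarm).
With premise 5, O(sound_alarm → not open_valve), the K-axiom yields O(not open_valve).
Premise 10, O(authorize_certificate → open_valve), contraposes to O(not open_valve → not authorize_certificate); with O(not open_valve) we get O(not authorize_certificate).
From O(not authorize_certificate) and premise 4, O(not authorize_certificate → not update_contract), we obtain O(not update_contract).
Premise 1, O(not withhold_directive → update_contract), contraposes to O(not update_contract → withhold_directive); with O(not update_contract) we get O(withhold_directive).
So O(withhold_directive) holds — withhold_directive is obligatory. None of the other listed options is made obligatory by any chain of premises.

withhold_directive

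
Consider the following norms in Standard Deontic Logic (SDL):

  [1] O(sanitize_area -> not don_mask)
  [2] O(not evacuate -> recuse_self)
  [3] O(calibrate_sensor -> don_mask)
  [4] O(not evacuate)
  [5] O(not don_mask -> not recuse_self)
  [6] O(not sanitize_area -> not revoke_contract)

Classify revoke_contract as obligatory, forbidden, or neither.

From premise 4 we have O(not evacuate).
With premise 2, O(not evacuate -> recuse_self), the K-axiom yields O(recuse_self).
Premise 5, O(not don_mask -> not recuse_self), contraposes to O(recuse_self -> don_mask); with O(recuse_self) we get O(don_mask).
The contrapositive of premise 1 (O(sanitize_area -> not don_mask)) is O(don_mask -> not sanitize_area), and O(don_mask) is already established, so O(not sanitize_area).
With premise 6, O(not sanitize_area -> not revoke_contract), the K-axiom yields O(not revoke_contract).
Premise 3 does not contribute to this derivation.
Thus O(not revoke_contract), which is F(revoke_contract): revoke_contract is forbidden.

Forbidden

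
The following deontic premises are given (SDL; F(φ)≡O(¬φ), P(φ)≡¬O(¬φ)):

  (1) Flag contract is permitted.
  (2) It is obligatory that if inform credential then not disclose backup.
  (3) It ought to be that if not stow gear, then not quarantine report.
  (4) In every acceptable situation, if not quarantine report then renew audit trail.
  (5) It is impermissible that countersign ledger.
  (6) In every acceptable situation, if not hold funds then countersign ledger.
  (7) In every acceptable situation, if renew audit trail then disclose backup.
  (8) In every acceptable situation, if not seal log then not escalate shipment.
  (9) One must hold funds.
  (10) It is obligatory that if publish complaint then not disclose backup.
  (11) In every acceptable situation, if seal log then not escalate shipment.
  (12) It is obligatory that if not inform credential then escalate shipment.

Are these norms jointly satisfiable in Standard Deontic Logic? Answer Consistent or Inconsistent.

Premise 6 is O(¬hold_funds → countersign_ledger), but O(¬hold_funds) is not derivable from the premises, so it does not yield O(countersign_ledger).
So O(countersign_ledger) is not derivable, and the apparent clash with O(¬countersign_ledger) does not arise.
A world satisfying every obligation exists (e.g. countersign_ledger=false, disclose_backup=false, escalate_shipment=false, flag_contract=false, hold_funds=true, inform_credential=true, publish_complaint=false, quarantine_report=true, renew_audit_trail=false, seal_log=false, stow_gear=true); no atom is both obligatory and forbidden, so the set is consistent.

Consistent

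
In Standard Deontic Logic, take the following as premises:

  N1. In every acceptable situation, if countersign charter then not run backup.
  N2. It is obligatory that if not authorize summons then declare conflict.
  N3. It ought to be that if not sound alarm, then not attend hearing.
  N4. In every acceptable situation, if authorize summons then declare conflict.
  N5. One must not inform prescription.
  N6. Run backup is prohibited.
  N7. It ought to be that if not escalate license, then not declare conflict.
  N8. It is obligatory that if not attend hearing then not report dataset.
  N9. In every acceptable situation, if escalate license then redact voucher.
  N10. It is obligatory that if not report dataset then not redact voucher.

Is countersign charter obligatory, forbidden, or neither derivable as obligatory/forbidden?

Neither

Premise 1 is O(countersign_charter → ¬run_backup); even if O(¬run_backup) held, inferring O(countersign_charter) would be affirming the consequent — invalid.
No premise or chain of K-axiom applications forces O(countersign_charter), and none forces O(¬countersign_charter). So countersign_charter is neither obligatory nor forbidden under these norms.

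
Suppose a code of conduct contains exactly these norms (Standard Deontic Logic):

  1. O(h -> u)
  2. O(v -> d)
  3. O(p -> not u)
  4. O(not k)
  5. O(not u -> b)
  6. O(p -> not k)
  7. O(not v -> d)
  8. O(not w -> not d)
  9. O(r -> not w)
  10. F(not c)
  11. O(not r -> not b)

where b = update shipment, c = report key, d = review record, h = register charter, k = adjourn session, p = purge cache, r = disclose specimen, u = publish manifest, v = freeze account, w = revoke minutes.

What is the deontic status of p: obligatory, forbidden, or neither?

Forbidden

Premises 7 and 2 are O(not v -> d) and O(v -> d); every ideal world satisfies not v or v, so in either case d holds — hence O(d).
The contrapositive of premise 8 (O(not w -> not d)) is O(d -> w), and O(d) is already established, so O(w).
The contrapositive of premise 9 (O(r -> not w)) is O(w -> not r), and O(w) is already established, so O(not r).
Premise 11 is O(not r -> not b); since O(not r), deontic closure gives O(not b).
The contrapositive of premise 5 (O(not u -> b)) is O(not b -> u), and O(not b) is already established, so O(u).
The contrapositive of premise 3 (O(p -> not u)) is O(u -> not p), and O(u) is already established, so O(not p).
Premises 1, 4, 6, 10 do not contribute to this derivation.
Thus O(not p), which is F(p): p is forbidden.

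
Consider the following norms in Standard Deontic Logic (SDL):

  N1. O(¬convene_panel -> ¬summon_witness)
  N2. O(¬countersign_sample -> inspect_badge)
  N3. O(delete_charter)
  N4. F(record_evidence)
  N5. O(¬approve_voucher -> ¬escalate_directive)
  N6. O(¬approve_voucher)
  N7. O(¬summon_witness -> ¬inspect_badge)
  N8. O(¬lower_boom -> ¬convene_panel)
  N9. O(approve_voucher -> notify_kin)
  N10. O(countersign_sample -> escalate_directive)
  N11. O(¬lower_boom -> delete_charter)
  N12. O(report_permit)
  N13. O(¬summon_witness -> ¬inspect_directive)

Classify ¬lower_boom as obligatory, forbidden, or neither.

Forbidden

Premise 6 gives O(¬approve_voucher).
From O(¬approve_voucher) and premise 5, O(¬approve_voucher -> ¬escalate_directive), we obtain O(¬escalate_directive).
The contrapositive of premise 10 (O(countersign_sample -> escalate_directive)) is O(¬escalate_directive -> ¬countersign_sample), and O(¬escalate_directive) is already established, so O(¬countersign_sample).
With premise 2, O(¬countersign_sample -> inspect_badge), the K-axiom yields O(inspect_badge).
Premise 7, O(¬summon_witness -> ¬inspect_badge), contraposes to O(inspect_badge -> summon_witness); with O(inspect_badge) we get O(summon_witness).
Premise 1, O(¬convene_panel -> ¬summon_witness), contraposes to O(summon_witness -> convene_panel); with O(summon_witness) we get O(convene_panel).
Premise 8, O(¬lower_boom -> ¬convene_panel), contraposes to O(convene_panel -> lower_boom); with O(convene_panel) we get O(lower_boom).
Premises 3, 4, 9, 11, 12, 13 do not contribute to this derivation.
Thus O(lower_boom), which is F(¬lower_boom): ¬lower_boom is forbidden.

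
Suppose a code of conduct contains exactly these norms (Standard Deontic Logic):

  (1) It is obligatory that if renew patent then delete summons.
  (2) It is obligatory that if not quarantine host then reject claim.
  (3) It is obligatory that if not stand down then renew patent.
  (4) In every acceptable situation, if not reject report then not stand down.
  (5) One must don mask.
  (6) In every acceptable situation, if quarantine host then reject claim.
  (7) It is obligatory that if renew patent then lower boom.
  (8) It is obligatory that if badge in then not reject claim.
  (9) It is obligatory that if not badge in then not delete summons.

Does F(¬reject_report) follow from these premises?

Premises 6 and 2 cover both cases: O(quarantine_host → reject_claim) and O(¬quarantine_host → reject_claim). Since quarantine_host ∨ ¬quarantine_host is a tautology, O(reject_claim) follows.
The contrapositive of premise 8 (O(badge_in → ¬reject_claim)) is O(reject_claim → ¬badge_in), and O(reject_claim) is already established, so O(¬badge_in).
Premise 9 is O(¬badge_in → ¬delete_summons); since O(¬badge_in), deontic closure gives O(¬delete_summons).
Premise 1 is O(renew_patent → delete_summons); contrapositively O(¬delete_summons → ¬renew_patent). Since O(¬delete_summons) holds, K gives O(¬renew_patent).
The contrapositive of premise 3 (O(¬stand_down → renew_patent)) is O(¬renew_patent → stand_down), and O(¬renew_patent) is already established, so O(stand_down).
The contrapositive of premise 4 (O(¬reject_report → ¬stand_down)) is O(stand_down → reject_report), and O(stand_down) is already established, so O(reject_report).
Premises 5, 7 do not contribute to this derivation.
So O(reject_report) holds, i.e. F(¬reject_report). The claim follows.

Yes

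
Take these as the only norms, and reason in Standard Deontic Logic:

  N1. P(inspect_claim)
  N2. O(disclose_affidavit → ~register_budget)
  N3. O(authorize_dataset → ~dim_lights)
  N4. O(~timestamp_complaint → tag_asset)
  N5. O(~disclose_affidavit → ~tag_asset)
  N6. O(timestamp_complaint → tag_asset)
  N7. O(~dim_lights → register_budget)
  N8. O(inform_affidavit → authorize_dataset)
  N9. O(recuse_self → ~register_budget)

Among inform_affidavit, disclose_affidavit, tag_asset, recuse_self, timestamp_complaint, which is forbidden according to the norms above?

Premises 6 and 4 are O(timestamp_complaint → tag_asset) and O(~timestamp_complaint → tag_asset); every ideal world satisfies timestamp_complaint or ~timestamp_complaint, so in either case tag_asset holds — hence O(tag_asset).
Premise 5 is O(~disclose_affidavit → ~tag_asset); contrapositively O(tag_asset → disclose_affidavit). Since O(tag_asset) holds, K gives O(disclose_affidavit).
Applying K to premise 2 (O(disclose_affidavit → ~register_budget)) and O(disclose_affidavit) yields O(~register_budget).
Premise 7 is O(~dim_lights → register_budget); contrapositively O(~register_budget → dim_lights). Since O(~register_budget) holds, K gives O(dim_lights).
The contrapositive of premise 3 (O(authorize_dataset → ~dim_lights)) is O(dim_lights → ~authorize_dataset), and O(dim_lights) is already established, so O(~authorize_dataset).
The contrapositive of premise 8 (O(inform_affidavit → authorize_dataset)) is O(~authorize_dataset → ~inform_affidavit), and O(~authorize_dataset) is already established, so O(~inform_affidavit).
So O(~inform_affidavit) holds, i.e. inform_affidavit is forbidden. None of the other listed options is forbidden under the premises.

inform_affidavit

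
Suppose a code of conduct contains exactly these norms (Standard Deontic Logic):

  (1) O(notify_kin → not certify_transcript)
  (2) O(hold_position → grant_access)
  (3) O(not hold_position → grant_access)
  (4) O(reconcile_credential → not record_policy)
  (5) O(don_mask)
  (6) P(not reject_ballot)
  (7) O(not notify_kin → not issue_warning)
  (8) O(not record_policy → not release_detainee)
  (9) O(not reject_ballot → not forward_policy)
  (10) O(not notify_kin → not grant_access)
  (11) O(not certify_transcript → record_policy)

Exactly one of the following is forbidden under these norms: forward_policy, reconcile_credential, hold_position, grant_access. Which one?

Premises 2 and 3 cover both cases: O(hold_position → grant_access) and O(not hold_position → grant_access). Since hold_position ∨ not hold_position is a tautology, O(grant_access) follows.
Premise 10, O(not notify_kin → not grant_access), contraposes to O(grant_access → notify_kin); with O(grant_access) we get O(notify_kin).
Applying K to premise 1 (O(notify_kin → not certify_transcript)) and O(notify_kin) yields O(not certify_transcript).
With premise 11, O(not certify_transcript → record_policy), the K-axiom yields O(record_policy).
The contrapositive of premise 4 (O(reconcile_credential → not record_policy)) is O(record_policy → not reconcile_credential), and O(record_policy) is already established, so O(not reconcile_credential).
So O(not reconcile_credential) holds, i.e. reconcile_credential is forbidden. None of the other listed options is forbidden under the premises.

reconcile_credential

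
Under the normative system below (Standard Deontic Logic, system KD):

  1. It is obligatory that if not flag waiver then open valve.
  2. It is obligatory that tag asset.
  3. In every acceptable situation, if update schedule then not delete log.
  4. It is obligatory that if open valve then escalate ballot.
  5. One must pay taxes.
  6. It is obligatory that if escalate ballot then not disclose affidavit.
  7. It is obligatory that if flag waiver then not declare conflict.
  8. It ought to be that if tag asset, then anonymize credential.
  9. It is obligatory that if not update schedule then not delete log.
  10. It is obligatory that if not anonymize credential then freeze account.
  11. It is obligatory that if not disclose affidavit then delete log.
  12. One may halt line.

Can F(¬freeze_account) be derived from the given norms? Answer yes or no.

Premise 10 is O(¬anonymize_credential → freeze_account), but O(¬anonymize_credential) is not derivable from the premises, so it does not yield O(freeze_account).
No other premise forces O(freeze_account). An ideal world satisfying every premise can still have ¬freeze_account true, so F(¬freeze_account) is not derivable.

No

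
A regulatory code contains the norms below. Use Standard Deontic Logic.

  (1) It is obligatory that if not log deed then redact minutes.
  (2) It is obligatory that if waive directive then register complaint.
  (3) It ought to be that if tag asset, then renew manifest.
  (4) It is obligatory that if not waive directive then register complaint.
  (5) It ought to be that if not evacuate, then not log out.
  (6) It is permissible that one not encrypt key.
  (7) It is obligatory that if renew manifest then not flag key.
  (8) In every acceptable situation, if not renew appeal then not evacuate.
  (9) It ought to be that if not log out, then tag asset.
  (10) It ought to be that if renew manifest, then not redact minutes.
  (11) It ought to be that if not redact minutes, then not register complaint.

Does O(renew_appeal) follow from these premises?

Yes

Premises 4 and 2 are O(¬waive_directive → register_complaint) and O(waive_directive → register_complaint); every ideal world satisfies ¬waive_directive or waive_directive, so in either case register_complaint holds — hence O(register_complaint).
The contrapositive of premise 11 (O(¬redact_minutes → ¬register_complaint)) is O(register_complaint → redact_minutes), and O(register_complaint) is already established, so O(redact_minutes).
The contrapositive of premise 10 (O(renew_manifest → ¬redact_minutes)) is O(redact_minutes → ¬renew_manifest), and O(redact_minutes) is already established, so O(¬renew_manifest).
The contrapositive of premise 3 (O(tag_asset → renew_manifest)) is O(¬renew_manifest → ¬tag_asset), and O(¬renew_manifest) is already established, so O(¬tag_asset).
Premise 9, O(¬log_out → tag_asset), contraposes to O(¬tag_asset → log_out); with O(¬tag_asset) we get O(log_out).
The contrapositive of premise 5 (O(¬evacuate → ¬log_out)) is O(log_out → evacuate), and O(log_out) is already established, so O(evacuate).
Premise 8, O(¬renew_appeal → ¬evacuate), contraposes to O(evacuate → renew_appeal); with O(evacuate) we get O(renew_appeal).
Premises 1, 6, 7 do not contribute to this derivation.
So O(renew_appeal) follows.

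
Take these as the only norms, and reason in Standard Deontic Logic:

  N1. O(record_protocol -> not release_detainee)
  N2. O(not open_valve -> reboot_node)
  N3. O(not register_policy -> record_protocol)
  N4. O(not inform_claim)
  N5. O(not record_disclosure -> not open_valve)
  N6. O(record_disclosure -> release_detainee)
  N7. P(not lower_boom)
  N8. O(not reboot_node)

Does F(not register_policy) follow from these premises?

Yes

From premise 8 we have O(not reboot_node).
Premise 2, O(not open_valve -> reboot_node), contraposes to O(not reboot_node -> open_valve); with O(not reboot_node) we get O(open_valve).
Premise 5 is O(not record_disclosure -> not open_valve); contrapositively O(open_valve -> record_disclosure). Since O(open_valve) holds, K gives O(record_disclosure).
Premise 6 is O(record_disclosure -> release_detainee); since O(record_disclosure), deontic closure gives O(release_detainee).
Premise 1 is O(record_protocol -> not release_detainee); contrapositively O(release_detainee -> not record_protocol). Since O(release_detainee) holds, K gives O(not record_protocol).
Premise 3, O(not register_policy -> record_protocol), contraposes to O(not record_protocol -> register_policy); with O(not record_protocol) we get O(register_policy).
Premises 4, 7 do not contribute to this derivation.
So O(register_policy) holds, i.e. F(not register_policy). The claim follows.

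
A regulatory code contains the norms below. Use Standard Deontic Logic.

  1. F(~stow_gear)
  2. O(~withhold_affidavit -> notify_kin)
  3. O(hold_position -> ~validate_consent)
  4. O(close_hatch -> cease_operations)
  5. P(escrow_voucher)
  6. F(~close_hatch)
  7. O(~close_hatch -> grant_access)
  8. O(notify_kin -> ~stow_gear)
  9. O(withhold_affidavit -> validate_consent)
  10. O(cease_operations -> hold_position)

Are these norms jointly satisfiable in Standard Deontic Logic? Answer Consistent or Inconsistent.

Inconsistent

F(~close_hatch) at premise 6 means O(close_hatch).
From O(close_hatch) and premise 4, O(close_hatch -> cease_operations), we obtain O(cease_operations).
Applying K to premise 10 (O(cease_operations -> hold_position)) and O(cease_operations) yields O(hold_position).
Applying K to premise 3 (O(hold_position -> ~validate_consent)) and O(hold_position) yields O(~validate_consent).
Premise 9 is O(withhold_affidavit -> validate_consent); contrapositively O(~validate_consent -> ~withhold_affidavit). Since O(~validate_consent) holds, K gives O(~withhold_affidavit).
Premise 2 is O(~withhold_affidavit -> notify_kin); since O(~withhold_affidavit), deontic closure gives O(notify_kin).
Applying K to premise 8 (O(notify_kin -> ~stow_gear)) and O(notify_kin) yields O(~stow_gear).
But premise 1, F(~stow_gear), means O(stow_gear).
We now have both O(~stow_gear) and O(stow_gear) — stow_gear is simultaneously obligatory and forbidden, violating the D-axiom.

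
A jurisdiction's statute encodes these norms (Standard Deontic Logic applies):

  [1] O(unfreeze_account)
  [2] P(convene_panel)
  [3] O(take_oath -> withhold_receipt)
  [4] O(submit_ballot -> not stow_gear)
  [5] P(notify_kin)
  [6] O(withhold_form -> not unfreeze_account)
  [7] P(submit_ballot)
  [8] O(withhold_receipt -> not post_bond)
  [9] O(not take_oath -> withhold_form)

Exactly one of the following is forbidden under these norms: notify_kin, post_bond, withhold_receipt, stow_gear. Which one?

From premise 1 we have O(unfreeze_account).
Premise 6, O(withhold_form -> not unfreeze_account), contraposes to O(unfreeze_account -> not withhold_form); with O(unfreeze_account) we get O(not withhold_form).
Premise 9, O(not take_oath -> withhold_form), contraposes to O(not withhold_form -> take_oath); with O(not withhold_form) we get O(take_oath).
Premise 3 is O(take_oath -> withhold_receipt); since O(take_oath), deontic closure gives O(withhold_receipt).
Premise 8 is O(withhold_receipt -> not post_bond); since O(withhold_receipt), deontic closure gives O(not post_bond).
So O(not post_bond) holds, i.e. post_bond is forbidden. None of the other listed options is forbidden under the premises.

post_bond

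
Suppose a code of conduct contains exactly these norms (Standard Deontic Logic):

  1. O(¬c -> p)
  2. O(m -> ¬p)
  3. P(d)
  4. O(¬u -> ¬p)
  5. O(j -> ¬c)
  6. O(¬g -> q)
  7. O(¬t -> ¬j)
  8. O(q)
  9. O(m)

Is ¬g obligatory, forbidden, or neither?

Premise 6 is O(¬g -> q); even if O(q) held, inferring O(¬g) would be affirming the consequent — invalid.
No premise or chain of K-axiom applications forces O(¬g), and none forces O(g). So ¬g is neither obligatory nor forbidden under these norms.

Neither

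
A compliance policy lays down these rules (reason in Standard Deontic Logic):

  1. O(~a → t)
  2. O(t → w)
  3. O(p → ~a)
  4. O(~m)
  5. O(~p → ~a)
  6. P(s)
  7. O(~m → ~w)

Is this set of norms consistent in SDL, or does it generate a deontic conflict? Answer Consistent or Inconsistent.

Inconsistent

Premises 3 and 5 are O(p → ~a) and O(~p → ~a); every ideal world satisfies p or ~p, so in either case ~a holds — hence O(~a).
Applying K to premise 1 (O(~a → t)) and O(~a) yields O(t).
Applying K to premise 2 (O(t → w)) and O(t) yields O(w).
Premise 7, O(~m → ~w), contraposes to O(w → m); with O(w) we get O(m).
But premise 4 directly asserts O(~m).
We now have both O(m) and O(~m) — m is simultaneously obligatory and forbidden, violating the D-axiom.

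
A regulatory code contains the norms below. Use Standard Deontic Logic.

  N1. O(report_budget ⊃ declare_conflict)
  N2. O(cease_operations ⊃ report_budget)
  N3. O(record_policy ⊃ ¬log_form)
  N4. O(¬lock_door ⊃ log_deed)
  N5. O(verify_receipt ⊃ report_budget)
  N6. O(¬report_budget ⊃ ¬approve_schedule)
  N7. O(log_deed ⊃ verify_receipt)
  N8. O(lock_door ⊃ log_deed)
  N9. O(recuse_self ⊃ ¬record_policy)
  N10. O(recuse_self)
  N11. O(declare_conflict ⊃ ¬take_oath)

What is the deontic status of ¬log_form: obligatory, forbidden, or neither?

Premise 3 is O(record_policy ⊃ ¬log_form), but O(record_policy) is not derivable from the premises, so it does not yield O(¬log_form).
No premise or chain of K-axiom applications forces O(¬log_form), and none forces O(log_form). So ¬log_form is neither obligatory nor forbidden under these norms.

Neither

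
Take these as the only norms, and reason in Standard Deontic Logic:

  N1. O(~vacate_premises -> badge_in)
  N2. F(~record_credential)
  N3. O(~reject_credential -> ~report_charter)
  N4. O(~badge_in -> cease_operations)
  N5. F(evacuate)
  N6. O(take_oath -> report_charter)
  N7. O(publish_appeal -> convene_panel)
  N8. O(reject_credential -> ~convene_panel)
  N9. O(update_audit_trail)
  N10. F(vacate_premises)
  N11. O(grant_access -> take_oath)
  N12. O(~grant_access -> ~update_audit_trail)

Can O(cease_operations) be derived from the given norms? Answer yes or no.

Premise 4 is O(~badge_in -> cease_operations), but O(~badge_in) is not derivable from the premises, so it does not yield O(cease_operations).
No other premise forces O(cease_operations). An ideal world satisfying every premise can still have cease_operations false, so O(cease_operations) is not derivable.

No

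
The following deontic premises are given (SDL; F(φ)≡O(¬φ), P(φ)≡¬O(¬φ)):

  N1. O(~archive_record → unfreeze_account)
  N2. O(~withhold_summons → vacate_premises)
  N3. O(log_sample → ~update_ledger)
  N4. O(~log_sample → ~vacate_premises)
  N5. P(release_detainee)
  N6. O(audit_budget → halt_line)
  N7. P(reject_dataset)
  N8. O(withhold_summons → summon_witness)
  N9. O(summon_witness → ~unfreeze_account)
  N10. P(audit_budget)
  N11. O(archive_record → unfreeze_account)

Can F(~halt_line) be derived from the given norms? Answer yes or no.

No

Premise 6 is O(audit_budget → halt_line), but O(audit_budget) is not derivable from the premises (the permission P(audit_budget) asserts only ~O(~audit_budget), not O(audit_budget)), so it does not yield O(halt_line).
No other premise forces O(halt_line). An ideal world satisfying every premise can still have ~halt_line true, so F(~halt_line) is not derivable.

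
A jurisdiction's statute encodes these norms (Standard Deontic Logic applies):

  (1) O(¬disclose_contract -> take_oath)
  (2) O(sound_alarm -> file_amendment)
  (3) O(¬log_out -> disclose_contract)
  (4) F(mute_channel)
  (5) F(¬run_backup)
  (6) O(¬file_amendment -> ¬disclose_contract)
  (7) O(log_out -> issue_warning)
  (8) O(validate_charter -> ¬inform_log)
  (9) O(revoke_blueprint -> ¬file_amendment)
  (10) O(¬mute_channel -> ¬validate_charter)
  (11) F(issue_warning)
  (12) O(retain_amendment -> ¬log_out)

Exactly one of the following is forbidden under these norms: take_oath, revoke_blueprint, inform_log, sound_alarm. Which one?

revoke_blueprint

F(issue_warning) at premise 11 means O(¬issue_warning).
Premise 7, O(log_out -> issue_warning), contraposes to O(¬issue_warning -> ¬log_out); with O(¬issue_warning) we get O(¬log_out).
Applying K to premise 3 (O(¬log_out -> disclose_contract)) and O(¬log_out) yields O(disclose_contract).
Premise 6, O(¬file_amendment -> ¬disclose_contract), contraposes to O(disclose_contract -> file_amendment); with O(disclose_contract) we get O(file_amendment).
Premise 9, O(revoke_blueprint -> ¬file_amendment), contraposes to O(file_amendment -> ¬revoke_blueprint); with O(file_amendment) we get O(¬revoke_blueprint).
So O(¬revoke_blueprint) holds, i.e. revoke_blueprint is forbidden. None of the other listed options is forbidden under the premises.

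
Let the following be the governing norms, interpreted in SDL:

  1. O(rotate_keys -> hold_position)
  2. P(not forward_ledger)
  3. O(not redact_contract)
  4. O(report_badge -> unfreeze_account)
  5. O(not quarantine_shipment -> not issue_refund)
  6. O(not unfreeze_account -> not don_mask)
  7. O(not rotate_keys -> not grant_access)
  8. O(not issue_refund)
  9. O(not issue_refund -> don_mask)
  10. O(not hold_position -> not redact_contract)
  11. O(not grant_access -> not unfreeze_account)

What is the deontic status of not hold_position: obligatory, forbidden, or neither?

Forbidden

Premise 8 gives O(not issue_refund).
Premise 9 is O(not issue_refund -> don_mask); since O(not issue_refund), deontic closure gives O(don_mask).
Premise 6 is O(not unfreeze_account -> not don_mask); contrapositively O(don_mask -> unfreeze_account). Since O(don_mask) holds, K gives O(unfreeze_account).
Premise 11 is O(not grant_access -> not unfreeze_account); contrapositively O(unfreeze_account -> grant_access). Since O(unfreeze_account) holds, K gives O(grant_access).
Premise 7 is O(not rotate_keys -> not grant_access); contrapositively O(grant_access -> rotate_keys). Since O(grant_access) holds, K gives O(rotate_keys).
Premise 1 is O(rotate_keys -> hold_position); since O(rotate_keys), deontic closure gives O(hold_position).
Premises 2, 3, 4, 5, 10 do not contribute to this derivation.
Thus O(hold_position), which is F(not hold_position): not hold_position is forbidden.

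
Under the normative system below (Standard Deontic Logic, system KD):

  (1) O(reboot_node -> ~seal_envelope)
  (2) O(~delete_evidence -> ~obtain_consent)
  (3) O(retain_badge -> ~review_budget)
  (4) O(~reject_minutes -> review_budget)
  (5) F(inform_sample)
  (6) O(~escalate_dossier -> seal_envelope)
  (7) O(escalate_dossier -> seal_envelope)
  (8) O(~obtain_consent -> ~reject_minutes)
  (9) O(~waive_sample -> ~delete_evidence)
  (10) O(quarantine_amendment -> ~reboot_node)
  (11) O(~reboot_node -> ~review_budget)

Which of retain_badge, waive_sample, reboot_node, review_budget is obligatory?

By case analysis on ~escalate_dossier: premise 6 gives O(~escalate_dossier -> seal_envelope) and premise 7 gives O(escalate_dossier -> seal_envelope), so O(seal_envelope) either way.
The contrapositive of premise 1 (O(reboot_node -> ~seal_envelope)) is O(seal_envelope -> ~reboot_node), and O(seal_envelope) is already established, so O(~reboot_node).
Applying K to premise 11 (O(~reboot_node -> ~review_budget)) and O(~reboot_node) yields O(~review_budget).
Premise 4 is O(~reject_minutes -> review_budget); contrapositively O(~review_budget -> reject_minutes). Since O(~review_budget) holds, K gives O(reject_minutes).
The contrapositive of premise 8 (O(~obtain_consent -> ~reject_minutes)) is O(reject_minutes -> obtain_consent), and O(reject_minutes) is already established, so O(obtain_consent).
The contrapositive of premise 2 (O(~delete_evidence -> ~obtain_consent)) is O(obtain_consent -> delete_evidence), and O(obtain_consent) is already established, so O(delete_evidence).
Premise 9, O(~waive_sample -> ~delete_evidence), contraposes to O(delete_evidence -> waive_sample); with O(delete_evidence) we get O(waive_sample).
So O(waive_sample) holds — waive_sample is obligatory. None of the other listed options is made obligatory by any chain of premises.

waive_sample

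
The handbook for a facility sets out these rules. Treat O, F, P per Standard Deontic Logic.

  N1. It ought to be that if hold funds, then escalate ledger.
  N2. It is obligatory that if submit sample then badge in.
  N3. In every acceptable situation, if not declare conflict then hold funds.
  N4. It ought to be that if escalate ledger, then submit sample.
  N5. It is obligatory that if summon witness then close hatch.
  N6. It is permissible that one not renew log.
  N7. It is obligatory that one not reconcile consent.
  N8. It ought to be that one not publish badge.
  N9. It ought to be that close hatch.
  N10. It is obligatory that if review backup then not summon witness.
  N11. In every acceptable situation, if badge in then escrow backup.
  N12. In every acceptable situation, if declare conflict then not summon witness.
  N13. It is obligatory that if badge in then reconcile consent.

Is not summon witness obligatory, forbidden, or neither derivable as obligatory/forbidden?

From premise 7 we have O(¬reconcile_consent).
The contrapositive of premise 13 (O(badge_in → reconcile_consent)) is O(¬reconcile_consent → ¬badge_in), and O(¬reconcile_consent) is already established, so O(¬badge_in).
Premise 2, O(submit_sample → badge_in), contraposes to O(¬badge_in → ¬submit_sample); with O(¬badge_in) we get O(¬submit_sample).
The contrapositive of premise 4 (O(escalate_ledger → submit_sample)) is O(¬submit_sample → ¬escalate_ledger), and O(¬submit_sample) is already established, so O(¬escalate_ledger).
The contrapositive of premise 1 (O(hold_funds → escalate_ledger)) is O(¬escalate_ledger → ¬hold_funds), and O(¬escalate_ledger) is already established, so O(¬hold_funds).
The contrapositive of premise 3 (O(¬declare_conflict → hold_funds)) is O(¬hold_funds → declare_conflict), and O(¬hold_funds) is already established, so O(declare_conflict).
Applying K to premise 12 (O(declare_conflict → ¬summon_witness)) and O(declare_conflict) yields O(¬summon_witness).
Premises 5, 6, 8, 9, 10, 11 do not contribute to this derivation.
Hence ¬summon_witness is obligatory.

Obligatory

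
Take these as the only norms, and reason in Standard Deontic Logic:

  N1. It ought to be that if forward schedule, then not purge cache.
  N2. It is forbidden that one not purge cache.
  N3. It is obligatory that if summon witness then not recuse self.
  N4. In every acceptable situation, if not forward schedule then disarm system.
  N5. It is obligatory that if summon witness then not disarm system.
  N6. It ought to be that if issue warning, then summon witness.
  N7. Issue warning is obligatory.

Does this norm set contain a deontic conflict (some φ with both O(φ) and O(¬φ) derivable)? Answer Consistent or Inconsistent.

Inconsistent

Premise 2, F(¬purge_cache), is equivalent to O(purge_cache).
The contrapositive of premise 1 (O(forward_schedule → ¬purge_cache)) is O(purge_cache → ¬forward_schedule), and O(purge_cache) is already established, so O(¬forward_schedule).
With premise 4, O(¬forward_schedule → disarm_system), the K-axiom yields O(disarm_system).
The contrapositive of premise 5 (O(summon_witness → ¬disarm_system)) is O(disarm_system → ¬summon_witness), and O(disarm_system) is already established, so O(¬summon_witness).
The contrapositive of premise 6 (O(issue_warning → summon_witness)) is O(¬summon_witness → ¬issue_warning), and O(¬summon_witness) is already established, so O(¬issue_warning).
However, premise 7 gives O(issue_warning).
We now have both O(¬issue_warning) and O(issue_warning) — issue_warning is simultaneously obligatory and forbidden, violating the D-axiom.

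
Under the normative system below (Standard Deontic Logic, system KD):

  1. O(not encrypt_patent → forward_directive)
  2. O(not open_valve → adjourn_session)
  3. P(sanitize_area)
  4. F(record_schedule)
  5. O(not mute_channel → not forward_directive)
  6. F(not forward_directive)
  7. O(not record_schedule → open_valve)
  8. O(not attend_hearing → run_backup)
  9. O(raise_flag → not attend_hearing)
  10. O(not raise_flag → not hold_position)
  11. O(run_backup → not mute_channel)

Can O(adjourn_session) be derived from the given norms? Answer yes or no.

No

Premise 2 is O(not open_valve → adjourn_session), but O(not open_valve) is not derivable from the premises, so it does not yield O(adjourn_session).
No other premise forces O(adjourn_session). An ideal world satisfying every premise can still have adjourn_session false, so O(adjourn_session) is not derivable.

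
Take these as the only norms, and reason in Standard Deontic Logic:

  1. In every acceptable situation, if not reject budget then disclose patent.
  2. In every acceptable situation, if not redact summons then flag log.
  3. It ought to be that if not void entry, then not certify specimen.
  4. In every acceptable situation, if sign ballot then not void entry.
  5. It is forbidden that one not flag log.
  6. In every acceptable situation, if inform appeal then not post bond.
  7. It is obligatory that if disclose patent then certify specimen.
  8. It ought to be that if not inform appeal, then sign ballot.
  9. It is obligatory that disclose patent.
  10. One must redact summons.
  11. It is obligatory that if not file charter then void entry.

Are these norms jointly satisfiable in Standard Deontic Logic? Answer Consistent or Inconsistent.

Consistent

Premise 2 is O(¬redact_summons → flag_log); even if O(flag_log) held, inferring O(¬redact_summons) would be affirming the consequent — invalid.
So O(¬redact_summons) is not derivable, and the apparent clash with O(redact_summons) does not arise.
A world satisfying every obligation exists (e.g. certify_specimen=true, disclose_patent=true, file_charter=false, flag_log=true, inform_appeal=true, post_bond=false, redact_summons=true, reject_budget=false, sign_ballot=false, void_entry=true); no atom is both obligatory and forbidden, so the set is consistent.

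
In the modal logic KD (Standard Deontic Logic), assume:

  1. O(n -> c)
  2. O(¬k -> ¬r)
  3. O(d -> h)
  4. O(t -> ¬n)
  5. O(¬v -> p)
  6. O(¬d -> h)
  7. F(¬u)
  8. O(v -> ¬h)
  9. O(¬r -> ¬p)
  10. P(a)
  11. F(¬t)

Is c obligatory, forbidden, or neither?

Premise 1 is O(n -> c), but O(n) is not derivable from the premises, so it does not yield O(c).
No premise or chain of K-axiom applications forces O(c), and none forces O(¬c). So c is neither obligatory nor forbidden under these norms.

Neither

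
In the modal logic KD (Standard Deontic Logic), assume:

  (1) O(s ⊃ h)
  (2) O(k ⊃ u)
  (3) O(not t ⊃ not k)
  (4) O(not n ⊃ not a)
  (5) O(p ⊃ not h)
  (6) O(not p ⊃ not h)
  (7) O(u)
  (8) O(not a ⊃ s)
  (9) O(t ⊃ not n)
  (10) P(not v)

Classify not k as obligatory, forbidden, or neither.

Obligatory

Premises 5 and 6 are O(p ⊃ not h) and O(not p ⊃ not h); every ideal world satisfies p or not p, so in either case not h holds — hence O(not h).
The contrapositive of premise 1 (O(s ⊃ h)) is O(not h ⊃ not s), and O(not h) is already established, so O(not s).
Premise 8, O(not a ⊃ s), contraposes to O(not s ⊃ a); with O(not s) we get O(a).
Premise 4, O(not n ⊃ not a), contraposes to O(a ⊃ n); with O(a) we get O(n).
Premise 9 is O(t ⊃ not n); contrapositively O(n ⊃ not t). Since O(n) holds, K gives O(not t).
Applying K to premise 3 (O(not t ⊃ not k)) and O(not t) yields O(not k).
Premises 2, 7, 10 do not contribute to this derivation.
Hence not k is obligatory.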